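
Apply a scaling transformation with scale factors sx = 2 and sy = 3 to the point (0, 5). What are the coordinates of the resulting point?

Scaling matrix:
[[2, 0], [0, 3]]
Result: (0 × 2, 5 × 3) = (0, 15)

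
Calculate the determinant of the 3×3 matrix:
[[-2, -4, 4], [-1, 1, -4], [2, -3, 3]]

Expansion along first row:
det = -2·det([[1,-4],[-3,3]]) - -4·det([[-1,-4],[2,3]]) + 4·det([[-1,1],[2,-3]])
    = -2·(1·3 - -4·-3) - -4·(-1·3 - -4·2) + 4·(-1·-3 - 1·2)
    = -2·-9 - -4·5 + 4·1
    = 18 + 20 + 4 = 42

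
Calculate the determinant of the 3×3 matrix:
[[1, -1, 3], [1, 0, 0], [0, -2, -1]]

Expansion along first row:
det = 1·det([[0,0],[-2,-1]]) - -1·det([[1,0],[0,-1]]) + 3·det([[1,0],[0,-2]])
    = 1·(0·-1 - 0·-2) - -1·(1·-1 - 0·0) + 3·(1·-2 - 0·0)
    = 1·0 - -1·-1 + 3·-2
    = 0 + -1 + -6 = -7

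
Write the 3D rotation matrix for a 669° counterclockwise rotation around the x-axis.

Rotation matrix for counterclockwise 669° around x-axis:
cos(669°) = 0.6293, sin(669°) = -0.7771
Result: [[1, 0, 0], [0, 0.6293, 0.7771], [0, -0.7771, 0.6293]]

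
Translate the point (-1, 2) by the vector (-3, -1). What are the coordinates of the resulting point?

Translation by (-3, -1) (homogeneous matrix [[1, 0, -3], [0, 1, -1], [0, 0, 1]]):
x' = -1 + -3 = -4
y' = 2 + -1 = 1
Result: (-4, 1)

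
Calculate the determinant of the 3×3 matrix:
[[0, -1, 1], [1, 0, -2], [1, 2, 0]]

Expansion along first row:
det = 0·det([[0,-2],[2,0]]) - -1·det([[1,-2],[1,0]]) + 1·det([[1,0],[1,2]])
    = 0·(0·0 - -2·2) - -1·(1·0 - -2·1) + 1·(1·2 - 0·1)
    = 0·4 - -1·2 + 1·2
    = 0 + 2 + 2 = 4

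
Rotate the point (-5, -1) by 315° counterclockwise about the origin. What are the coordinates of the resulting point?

Rotation matrix for 315°: [[cos 315°, -sin 315°], [sin 315°, cos 315°]] ≈ [[0.707107, 0.707107], [-0.707107, 0.707107]]
[[0.707107, 0.707107], [-0.707107, 0.707107]] × [-5, -1]ᵀ ≈ [-4.2426, 2.8284]ᵀ
Result: (-4.2426, 2.8284)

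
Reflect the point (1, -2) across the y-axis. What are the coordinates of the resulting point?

Reflection across y-axis: (1, -2) → (-1, -2)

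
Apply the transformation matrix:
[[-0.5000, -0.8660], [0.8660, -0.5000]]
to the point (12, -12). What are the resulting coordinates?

Matrix multiplication:
[[-0.5000, -0.8660], [0.8660, -0.5000]] × [12, -12]ᵀ
= [(-0.5000)(12) + (-0.8660)(-12), (0.8660)(12) + (-0.5000)(-12)]ᵀ
= [4.3920, 16.3920]ᵀ
Result: (4.3920, 16.3920)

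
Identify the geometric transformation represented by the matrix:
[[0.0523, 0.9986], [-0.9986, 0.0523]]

This matrix represents: rotation by 273° counterclockwise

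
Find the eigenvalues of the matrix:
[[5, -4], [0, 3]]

Characteristic equation: det(A - λI) = 0
λ² - (trace)λ + (det) = 0
trace = 5 + 3 = 8, det = (5)(3) - (-4)(0) = 15
λ² - (8)λ + (15) = 0
λ = (8 ± √((8)² - 4·(15))) / 2 = (8 ± √4) / 2
Solving: λ = 3, 5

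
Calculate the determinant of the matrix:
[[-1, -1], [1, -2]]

For a 2×2 matrix [[a, b], [c, d]], det = ad - bc
det = (-1)(-2) - (-1)(1) = 2 - -1 = 3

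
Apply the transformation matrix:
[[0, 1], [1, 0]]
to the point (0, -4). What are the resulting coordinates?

Matrix multiplication:
[[0, 1], [1, 0]] × [0, -4]ᵀ
= [(0)(0) + (1)(-4), (1)(0) + (0)(-4)]ᵀ
= [-4, 0]ᵀ
Result: (-4, 0)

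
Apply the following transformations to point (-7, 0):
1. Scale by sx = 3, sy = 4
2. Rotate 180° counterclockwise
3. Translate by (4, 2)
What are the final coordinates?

Step 1: Scale → (-21, 0)
Step 2: Rotate 180° → (21, 0)
Step 3: Translate → (25, 2)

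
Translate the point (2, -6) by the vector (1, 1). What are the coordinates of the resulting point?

Translation by (1, 1) (homogeneous matrix [[1, 0, 1], [0, 1, 1], [0, 0, 1]]):
x' = 2 + 1 = 3
y' = -6 + 1 = -5
Result: (3, -5)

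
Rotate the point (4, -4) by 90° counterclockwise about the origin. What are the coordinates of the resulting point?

Rotation matrix for 90°: [[cos 90°, -sin 90°], [sin 90°, cos 90°]] = [[0, -1], [1, 0]]
[[0, -1], [1, 0]] × [4, -4]ᵀ = [4, 4]ᵀ
Result: (4, 4)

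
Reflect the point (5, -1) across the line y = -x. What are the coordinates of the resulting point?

Reflection across line y = -x: (5, -1) → (1, -5)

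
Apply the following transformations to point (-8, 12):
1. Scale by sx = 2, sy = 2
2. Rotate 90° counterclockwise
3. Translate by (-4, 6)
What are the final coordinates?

Step 1: Scale → (-16, 24)
Step 2: Rotate 90° → (-24, -16)
Step 3: Translate → (-28, -10)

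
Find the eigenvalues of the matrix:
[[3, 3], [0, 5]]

Characteristic equation: det(A - λI) = 0
λ² - (trace)λ + (det) = 0
trace = 3 + 5 = 8, det = (3)(5) - (3)(0) = 15
λ² - (8)λ + (15) = 0
λ = (8 ± √((8)² - 4·(15))) / 2 = (8 ± √4) / 2
Solving: λ = 3, 5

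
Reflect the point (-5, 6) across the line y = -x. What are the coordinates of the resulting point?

Reflection across line y = -x: (-5, 6) → (-6, 5)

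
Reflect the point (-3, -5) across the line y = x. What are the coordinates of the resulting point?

Reflection across line y = x: (-3, -5) → (-5, -3)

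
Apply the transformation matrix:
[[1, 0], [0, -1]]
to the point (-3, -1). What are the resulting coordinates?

Matrix multiplication:
[[1, 0], [0, -1]] × [-3, -1]ᵀ
= [(1)(-3) + (0)(-1), (0)(-3) + (-1)(-1)]ᵀ
= [-3, 1]ᵀ
Result: (-3, 1)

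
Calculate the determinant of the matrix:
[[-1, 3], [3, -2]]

For a 2×2 matrix [[a, b], [c, d]], det = ad - bc
det = (-1)(-2) - (3)(3) = 2 - 9 = -7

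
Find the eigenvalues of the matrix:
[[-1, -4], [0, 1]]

Characteristic equation: det(A - λI) = 0
λ² - (trace)λ + (det) = 0
trace = -1 + 1 = 0, det = (-1)(1) - (-4)(0) = -1
λ² - (0)λ + (-1) = 0
λ = (0 ± √((0)² - 4·(-1))) / 2 = (0 ± √4) / 2
Solving: λ = -1, 1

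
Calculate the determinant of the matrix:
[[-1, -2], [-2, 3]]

For a 2×2 matrix [[a, b], [c, d]], det = ad - bc
det = (-1)(3) - (-2)(-2) = -3 - 4 = -7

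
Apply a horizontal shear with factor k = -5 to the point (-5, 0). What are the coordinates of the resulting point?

Shear matrix for horizontal shear with factor k = -5:
[[1, -5], [0, 1]]
Result: (-5, 0) → (-5, 0)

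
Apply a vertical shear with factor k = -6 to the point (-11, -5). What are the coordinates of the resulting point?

Shear matrix for vertical shear with factor k = -6:
[[1, 0], [-6, 1]]
Result: (-11, -5) → (-11, 61)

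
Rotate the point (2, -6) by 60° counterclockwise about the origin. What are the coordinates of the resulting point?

Rotation matrix for 60°: [[cos 60°, -sin 60°], [sin 60°, cos 60°]] ≈ [[0.500000, -0.866025], [0.866025, 0.500000]]
[[0.500000, -0.866025], [0.866025, 0.500000]] × [2, -6]ᵀ ≈ [6.1962, -1.2679]ᵀ
Result: (6.1962, -1.2679)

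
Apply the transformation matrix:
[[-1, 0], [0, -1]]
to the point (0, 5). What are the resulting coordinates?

Matrix multiplication:
[[-1, 0], [0, -1]] × [0, 5]ᵀ
= [(-1)(0) + (0)(5), (0)(0) + (-1)(5)]ᵀ
= [0, -5]ᵀ
Result: (0, -5)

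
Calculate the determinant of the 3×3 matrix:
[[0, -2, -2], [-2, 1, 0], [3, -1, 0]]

Expansion along first row:
det = 0·det([[1,0],[-1,0]]) - -2·det([[-2,0],[3,0]]) + -2·det([[-2,1],[3,-1]])
    = 0·(1·0 - 0·-1) - -2·(-2·0 - 0·3) + -2·(-2·-1 - 1·3)
    = 0·0 - -2·0 + -2·-1
    = 0 + 0 + 2 = 2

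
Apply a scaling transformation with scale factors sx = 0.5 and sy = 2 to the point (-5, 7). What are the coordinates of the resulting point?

Scaling matrix:
[[0.50, 0], [0, 2]]
Result: (-5 × 0.5, 7 × 2) = (-2.5, 14)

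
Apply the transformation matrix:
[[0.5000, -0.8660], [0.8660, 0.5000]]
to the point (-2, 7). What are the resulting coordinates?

Matrix multiplication:
[[0.5000, -0.8660], [0.8660, 0.5000]] × [-2, 7]ᵀ
= [(0.5000)(-2) + (-0.8660)(7), (0.8660)(-2) + (0.5000)(7)]ᵀ
= [-7.0620, 1.7680]ᵀ
Result: (-7.0620, 1.7680)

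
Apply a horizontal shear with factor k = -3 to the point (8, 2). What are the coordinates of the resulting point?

Shear matrix for horizontal shear with factor k = -3:
[[1, -3], [0, 1]]
Result: (8, 2) → (2, 2)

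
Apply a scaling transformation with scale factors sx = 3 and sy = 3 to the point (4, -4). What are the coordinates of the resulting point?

Scaling matrix:
[[3, 0], [0, 3]]
Result: (4 × 3, -4 × 3) = (12, -12)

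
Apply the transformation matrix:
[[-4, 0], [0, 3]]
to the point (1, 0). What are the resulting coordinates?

Matrix multiplication:
[[-4, 0], [0, 3]] × [1, 0]ᵀ
= [(-4)(1) + (0)(0), (0)(1) + (3)(0)]ᵀ
= [-4, 0]ᵀ
Result: (-4, 0)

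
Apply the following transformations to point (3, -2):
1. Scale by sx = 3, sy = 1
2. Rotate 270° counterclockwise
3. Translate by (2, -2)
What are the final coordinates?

Step 1: Scale → (9, -2)
Step 2: Rotate 270° → (-2, -9)
Step 3: Translate → (0, -11)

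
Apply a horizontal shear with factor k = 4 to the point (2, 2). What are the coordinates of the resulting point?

Shear matrix for horizontal shear with factor k = 4:
[[1, 4], [0, 1]]
Result: (2, 2) → (10, 2)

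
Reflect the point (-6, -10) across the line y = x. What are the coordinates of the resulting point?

Reflection across line y = x: (-6, -10) → (-10, -6)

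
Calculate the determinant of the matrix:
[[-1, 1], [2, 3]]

For a 2×2 matrix [[a, b], [c, d]], det = ad - bc
det = (-1)(3) - (1)(2) = -3 - 2 = -5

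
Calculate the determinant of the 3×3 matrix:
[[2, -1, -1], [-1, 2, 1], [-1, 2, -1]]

Expansion along first row:
det = 2·det([[2,1],[2,-1]]) - -1·det([[-1,1],[-1,-1]]) + -1·det([[-1,2],[-1,2]])
    = 2·(2·-1 - 1·2) - -1·(-1·-1 - 1·-1) + -1·(-1·2 - 2·-1)
    = 2·-4 - -1·2 + -1·0
    = -8 + 2 + 0 = -6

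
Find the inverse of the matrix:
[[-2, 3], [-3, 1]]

For [[a,b],[c,d]], inverse = (1/det)·[[d,-b],[-c,a]]
det = (-2)(1) - (3)(-3) = -2 - -9 = 7
Inverse = (1/7)·[[1, -3], [3, -2]]
= [[1/7, -3/7], [3/7, -2/7]]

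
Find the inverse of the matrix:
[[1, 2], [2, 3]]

For [[a,b],[c,d]], inverse = (1/det)·[[d,-b],[-c,a]]
det = (1)(3) - (2)(2) = 3 - 4 = -1
Inverse = (1/-1)·[[3, -2], [-2, 1]]
= [[-3, 2], [2, -1]]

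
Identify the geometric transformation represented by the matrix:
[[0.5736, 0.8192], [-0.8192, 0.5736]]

This matrix represents: rotation by 305° counterclockwise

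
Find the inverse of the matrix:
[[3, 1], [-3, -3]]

For [[a,b],[c,d]], inverse = (1/det)·[[d,-b],[-c,a]]
det = (3)(-3) - (1)(-3) = -9 - -3 = -6
Inverse = (1/-6)·[[-3, -1], [3, 3]]
= [[1/2, 1/6], [-1/2, -1/2]]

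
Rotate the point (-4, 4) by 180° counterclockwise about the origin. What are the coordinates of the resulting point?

Rotation matrix for 180°: [[cos 180°, -sin 180°], [sin 180°, cos 180°]] = [[-1, 0], [0, -1]]
[[-1, 0], [0, -1]] × [-4, 4]ᵀ = [4, -4]ᵀ
Result: (4, -4)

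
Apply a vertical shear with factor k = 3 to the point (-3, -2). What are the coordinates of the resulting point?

Shear matrix for vertical shear with factor k = 3:
[[1, 0], [3, 1]]
Result: (-3, -2) → (-3, -11)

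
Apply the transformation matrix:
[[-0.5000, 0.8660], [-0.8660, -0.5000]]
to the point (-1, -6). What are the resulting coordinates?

Matrix multiplication:
[[-0.5000, 0.8660], [-0.8660, -0.5000]] × [-1, -6]ᵀ
= [(-0.5000)(-1) + (0.8660)(-6), (-0.8660)(-1) + (-0.5000)(-6)]ᵀ
= [-4.6960, 3.8660]ᵀ
Result: (-4.6960, 3.8660)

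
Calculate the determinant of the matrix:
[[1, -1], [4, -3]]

For a 2×2 matrix [[a, b], [c, d]], det = ad - bc
det = (1)(-3) - (-1)(4) = -3 - -4 = 1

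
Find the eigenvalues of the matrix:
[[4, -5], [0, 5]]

Characteristic equation: det(A - λI) = 0
λ² - (trace)λ + (det) = 0
trace = 4 + 5 = 9, det = (4)(5) - (-5)(0) = 20
λ² - (9)λ + (20) = 0
λ = (9 ± √((9)² - 4·(20))) / 2 = (9 ± √1) / 2
Solving: λ = 4, 5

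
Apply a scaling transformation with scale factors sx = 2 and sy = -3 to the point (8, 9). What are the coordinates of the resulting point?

Scaling matrix:
[[2, 0], [0, -3]]
Result: (8 × 2, 9 × -3) = (16, -27)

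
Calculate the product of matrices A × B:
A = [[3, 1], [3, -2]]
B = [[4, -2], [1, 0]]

Matrix multiplication:
C[0][0] = 3×4 + 1×1 = 13
C[0][1] = 3×-2 + 1×0 = -6
C[1][0] = 3×4 + -2×1 = 10
C[1][1] = 3×-2 + -2×0 = -6
Result: [[13, -6], [10, -6]]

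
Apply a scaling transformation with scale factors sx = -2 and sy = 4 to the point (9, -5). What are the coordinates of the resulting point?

Scaling matrix:
[[-2, 0], [0, 4]]
Result: (9 × -2, -5 × 4) = (-18, -20)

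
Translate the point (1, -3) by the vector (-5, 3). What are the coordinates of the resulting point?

Translation by (-5, 3) (homogeneous matrix [[1, 0, -5], [0, 1, 3], [0, 0, 1]]):
x' = 1 + -5 = -4
y' = -3 + 3 = 0
Result: (-4, 0)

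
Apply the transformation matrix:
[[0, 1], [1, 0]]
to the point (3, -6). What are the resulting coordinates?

Matrix multiplication:
[[0, 1], [1, 0]] × [3, -6]ᵀ
= [(0)(3) + (1)(-6), (1)(3) + (0)(-6)]ᵀ
= [-6, 3]ᵀ
Result: (-6, 3)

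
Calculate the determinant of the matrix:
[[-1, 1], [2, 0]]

For a 2×2 matrix [[a, b], [c, d]], det = ad - bc
det = (-1)(0) - (1)(2) = 0 - 2 = -2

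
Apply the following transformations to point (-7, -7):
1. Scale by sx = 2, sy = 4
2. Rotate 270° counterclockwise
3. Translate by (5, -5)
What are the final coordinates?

Step 1: Scale → (-14, -28)
Step 2: Rotate 270° → (-28, 14)
Step 3: Translate → (-23, 9)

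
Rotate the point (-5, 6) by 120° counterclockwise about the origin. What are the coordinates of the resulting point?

Rotation matrix for 120°: [[cos 120°, -sin 120°], [sin 120°, cos 120°]] ≈ [[-0.500000, -0.866025], [0.866025, -0.500000]]
[[-0.500000, -0.866025], [0.866025, -0.500000]] × [-5, 6]ᵀ ≈ [-2.6962, -7.3301]ᵀ
Result: (-2.6962, -7.3301)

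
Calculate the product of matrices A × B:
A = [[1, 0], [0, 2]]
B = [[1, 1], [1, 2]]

Matrix multiplication:
C[0][0] = 1×1 + 0×1 = 1
C[0][1] = 1×1 + 0×2 = 1
C[1][0] = 0×1 + 2×1 = 2
C[1][1] = 0×1 + 2×2 = 4
Result: [[1, 1], [2, 4]]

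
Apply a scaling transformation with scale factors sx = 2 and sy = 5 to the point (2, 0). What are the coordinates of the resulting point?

Scaling matrix:
[[2, 0], [0, 5]]
Result: (2 × 2, 0 × 5) = (4, 0)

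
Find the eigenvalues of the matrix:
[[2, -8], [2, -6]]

Characteristic equation: det(A - λI) = 0
λ² - (trace)λ + (det) = 0
trace = 2 + -6 = -4, det = (2)(-6) - (-8)(2) = 4
λ² - (-4)λ + (4) = 0
λ = (-4 ± √((-4)² - 4·(4))) / 2 = (-4 ± √0) / 2
Solving: λ = -2, -2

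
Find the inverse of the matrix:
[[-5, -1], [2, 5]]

For [[a,b],[c,d]], inverse = (1/det)·[[d,-b],[-c,a]]
det = (-5)(5) - (-1)(2) = -25 - -2 = -23
Inverse = (1/-23)·[[5, 1], [-2, -5]]
= [[-5/23, -1/23], [2/23, 5/23]]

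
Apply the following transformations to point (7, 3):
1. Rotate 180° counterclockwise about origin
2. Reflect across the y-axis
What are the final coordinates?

Step 1: Rotate 180° → (-7, -3)
Step 2: Reflect across y-axis → (7, -3)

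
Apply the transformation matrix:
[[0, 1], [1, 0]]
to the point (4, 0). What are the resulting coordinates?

Matrix multiplication:
[[0, 1], [1, 0]] × [4, 0]ᵀ
= [(0)(4) + (1)(0), (1)(4) + (0)(0)]ᵀ
= [0, 4]ᵀ
Result: (0, 4)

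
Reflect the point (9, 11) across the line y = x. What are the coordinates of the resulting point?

Reflection across line y = x: (9, 11) → (11, 9)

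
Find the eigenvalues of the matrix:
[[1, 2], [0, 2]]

Characteristic equation: det(A - λI) = 0
λ² - (trace)λ + (det) = 0
trace = 1 + 2 = 3, det = (1)(2) - (2)(0) = 2
λ² - (3)λ + (2) = 0
λ = (3 ± √((3)² - 4·(2))) / 2 = (3 ± √1) / 2
Solving: λ = 1, 2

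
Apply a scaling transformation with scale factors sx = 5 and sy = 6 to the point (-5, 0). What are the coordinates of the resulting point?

Scaling matrix:
[[5, 0], [0, 6]]
Result: (-5 × 5, 0 × 6) = (-25, 0)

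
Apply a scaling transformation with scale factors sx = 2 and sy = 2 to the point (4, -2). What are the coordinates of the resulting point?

Scaling matrix:
[[2, 0], [0, 2]]
Result: (4 × 2, -2 × 2) = (8, -4)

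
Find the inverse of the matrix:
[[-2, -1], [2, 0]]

For [[a,b],[c,d]], inverse = (1/det)·[[d,-b],[-c,a]]
det = (-2)(0) - (-1)(2) = 0 - -2 = 2
Inverse = (1/2)·[[0, 1], [-2, -2]]
= [[0, 1/2], [-1, -1]]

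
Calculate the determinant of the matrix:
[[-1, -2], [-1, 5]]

For a 2×2 matrix [[a, b], [c, d]], det = ad - bc
det = (-1)(5) - (-2)(-1) = -5 - 2 = -7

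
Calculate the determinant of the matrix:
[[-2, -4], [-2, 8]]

For a 2×2 matrix [[a, b], [c, d]], det = ad - bc
det = (-2)(8) - (-4)(-2) = -16 - 8 = -24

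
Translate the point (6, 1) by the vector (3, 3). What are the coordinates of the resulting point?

Translation by (3, 3) (homogeneous matrix [[1, 0, 3], [0, 1, 3], [0, 0, 1]]):
x' = 6 + 3 = 9
y' = 1 + 3 = 4
Result: (9, 4)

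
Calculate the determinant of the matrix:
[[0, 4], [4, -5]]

For a 2×2 matrix [[a, b], [c, d]], det = ad - bc
det = (0)(-5) - (4)(4) = 0 - 16 = -16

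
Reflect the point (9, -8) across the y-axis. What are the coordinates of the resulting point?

Reflection across y-axis: (9, -8) → (-9, -8)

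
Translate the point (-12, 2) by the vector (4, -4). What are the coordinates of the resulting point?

Translation by (4, -4) (homogeneous matrix [[1, 0, 4], [0, 1, -4], [0, 0, 1]]):
x' = -12 + 4 = -8
y' = 2 + -4 = -2
Result: (-8, -2)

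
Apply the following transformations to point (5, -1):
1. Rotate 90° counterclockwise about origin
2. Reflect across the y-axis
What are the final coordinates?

Step 1: Rotate 90° → (1, 5)
Step 2: Reflect across y-axis → (-1, 5)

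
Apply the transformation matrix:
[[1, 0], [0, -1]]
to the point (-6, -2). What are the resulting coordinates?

Matrix multiplication:
[[1, 0], [0, -1]] × [-6, -2]ᵀ
= [(1)(-6) + (0)(-2), (0)(-6) + (-1)(-2)]ᵀ
= [-6, 2]ᵀ
Result: (-6, 2)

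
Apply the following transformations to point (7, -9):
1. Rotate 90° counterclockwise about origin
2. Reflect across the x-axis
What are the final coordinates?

Step 1: Rotate 90° → (9, 7)
Step 2: Reflect across x-axis → (9, -7)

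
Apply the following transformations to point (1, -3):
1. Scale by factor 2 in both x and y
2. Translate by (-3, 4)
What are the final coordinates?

Step 1: Scale (1, -3) by 2 → (2, -6)
Step 2: Translate by (-3, 4) → (-1, -2)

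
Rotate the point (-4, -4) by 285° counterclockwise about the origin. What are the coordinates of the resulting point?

Rotation matrix for 285°: [[cos 285°, -sin 285°], [sin 285°, cos 285°]] ≈ [[0.258819, 0.965926], [-0.965926, 0.258819]]
[[0.258819, 0.965926], [-0.965926, 0.258819]] × [-4, -4]ᵀ ≈ [-4.8990, 2.8284]ᵀ
Result: (-4.8990, 2.8284)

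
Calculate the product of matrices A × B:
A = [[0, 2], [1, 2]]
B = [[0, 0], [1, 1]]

Matrix multiplication:
C[0][0] = 0×0 + 2×1 = 2
C[0][1] = 0×0 + 2×1 = 2
C[1][0] = 1×0 + 2×1 = 2
C[1][1] = 1×0 + 2×1 = 2
Result: [[2, 2], [2, 2]]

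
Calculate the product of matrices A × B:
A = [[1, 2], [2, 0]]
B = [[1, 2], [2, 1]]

Matrix multiplication:
C[0][0] = 1×1 + 2×2 = 5
C[0][1] = 1×2 + 2×1 = 4
C[1][0] = 2×1 + 0×2 = 2
C[1][1] = 2×2 + 0×1 = 4
Result: [[5, 4], [2, 4]]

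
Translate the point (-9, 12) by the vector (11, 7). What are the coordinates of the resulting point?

Translation by (11, 7) (homogeneous matrix [[1, 0, 11], [0, 1, 7], [0, 0, 1]]):
x' = -9 + 11 = 2
y' = 12 + 7 = 19
Result: (2, 19)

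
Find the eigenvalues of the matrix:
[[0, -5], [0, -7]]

Characteristic equation: det(A - λI) = 0
λ² - (trace)λ + (det) = 0
trace = 0 + -7 = -7, det = (0)(-7) - (-5)(0) = 0
λ² - (-7)λ + (0) = 0
λ = (-7 ± √((-7)² - 4·(0))) / 2 = (-7 ± √49) / 2
Solving: λ = -7, 0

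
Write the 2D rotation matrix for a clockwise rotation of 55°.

Rotation matrix formula: [[cos θ, -sin θ], [sin θ, cos θ]]
A clockwise rotation by 55° is equivalent to a counterclockwise rotation by -55°.
For θ = -55°:
cos(-55°) = 0.5736
sin(-55°) = -0.8192
Result: [[0.5736, 0.8192], [-0.8192, 0.5736]]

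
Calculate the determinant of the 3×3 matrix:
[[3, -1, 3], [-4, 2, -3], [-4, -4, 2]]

Expansion along first row:
det = 3·det([[2,-3],[-4,2]]) - -1·det([[-4,-3],[-4,2]]) + 3·det([[-4,2],[-4,-4]])
    = 3·(2·2 - -3·-4) - -1·(-4·2 - -3·-4) + 3·(-4·-4 - 2·-4)
    = 3·-8 - -1·-20 + 3·24
    = -24 + -20 + 72 = 28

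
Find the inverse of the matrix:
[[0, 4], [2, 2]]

For [[a,b],[c,d]], inverse = (1/det)·[[d,-b],[-c,a]]
det = (0)(2) - (4)(2) = 0 - 8 = -8
Inverse = (1/-8)·[[2, -4], [-2, 0]]
= [[-1/4, 1/2], [1/4, 0]]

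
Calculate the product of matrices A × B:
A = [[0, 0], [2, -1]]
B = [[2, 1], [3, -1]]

Matrix multiplication:
C[0][0] = 0×2 + 0×3 = 0
C[0][1] = 0×1 + 0×-1 = 0
C[1][0] = 2×2 + -1×3 = 1
C[1][1] = 2×1 + -1×-1 = 3
Result: [[0, 0], [1, 3]]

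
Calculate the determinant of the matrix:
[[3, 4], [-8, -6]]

For a 2×2 matrix [[a, b], [c, d]], det = ad - bc
det = (3)(-6) - (4)(-8) = -18 - -32 = 14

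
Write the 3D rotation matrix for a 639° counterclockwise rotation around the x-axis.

Rotation matrix for counterclockwise 639° around x-axis:
cos(639°) = 0.1564, sin(639°) = -0.9877
Result: [[1, 0, 0], [0, 0.1564, 0.9877], [0, -0.9877, 0.1564]]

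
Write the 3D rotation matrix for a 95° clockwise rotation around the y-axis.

Rotation matrix for clockwise 95° around y-axis:
A clockwise rotation by 95° is a counterclockwise rotation by -95°.
cos(-95°) = -0.0872, sin(-95°) = -0.9962
Result: [[-0.0872, 0, -0.9962], [0, 1, 0], [0.9962, 0, -0.0872]]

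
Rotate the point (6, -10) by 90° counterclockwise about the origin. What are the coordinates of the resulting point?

Rotation matrix for 90°: [[cos 90°, -sin 90°], [sin 90°, cos 90°]] = [[0, -1], [1, 0]]
[[0, -1], [1, 0]] × [6, -10]ᵀ = [10, 6]ᵀ
Result: (10, 6)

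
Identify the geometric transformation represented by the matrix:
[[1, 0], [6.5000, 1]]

This matrix represents: vertical shear with factor 6.5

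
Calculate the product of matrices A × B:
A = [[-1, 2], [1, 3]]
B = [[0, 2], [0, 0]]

Matrix multiplication:
C[0][0] = -1×0 + 2×0 = 0
C[0][1] = -1×2 + 2×0 = -2
C[1][0] = 1×0 + 3×0 = 0
C[1][1] = 1×2 + 3×0 = 2
Result: [[0, -2], [0, 2]]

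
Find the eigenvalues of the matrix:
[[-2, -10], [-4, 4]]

Characteristic equation: det(A - λI) = 0
λ² - (trace)λ + (det) = 0
trace = -2 + 4 = 2, det = (-2)(4) - (-10)(-4) = -48
λ² - (2)λ + (-48) = 0
λ = (2 ± √((2)² - 4·(-48))) / 2 = (2 ± √196) / 2
Solving: λ = -6, 8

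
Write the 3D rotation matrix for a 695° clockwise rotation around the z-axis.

Rotation matrix for clockwise 695° around z-axis:
A clockwise rotation by 695° is a counterclockwise rotation by -695°.
cos(-695°) = 0.9063, sin(-695°) = 0.4226
Result: [[0.9063, -0.4226, 0], [0.4226, 0.9063, 0], [0, 0, 1]]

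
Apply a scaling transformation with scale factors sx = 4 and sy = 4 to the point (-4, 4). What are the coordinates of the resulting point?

Scaling matrix:
[[4, 0], [0, 4]]
Result: (-4 × 4, 4 × 4) = (-16, 16)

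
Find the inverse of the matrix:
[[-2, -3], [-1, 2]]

For [[a,b],[c,d]], inverse = (1/det)·[[d,-b],[-c,a]]
det = (-2)(2) - (-3)(-1) = -4 - 3 = -7
Inverse = (1/-7)·[[2, 3], [1, -2]]
= [[-2/7, -3/7], [-1/7, 2/7]]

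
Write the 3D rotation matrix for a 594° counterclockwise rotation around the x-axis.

Rotation matrix for counterclockwise 594° around x-axis:
cos(594°) = -0.5878, sin(594°) = -0.8090
Result: [[1, 0, 0], [0, -0.5878, 0.8090], [0, -0.8090, -0.5878]]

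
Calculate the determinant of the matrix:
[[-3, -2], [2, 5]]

For a 2×2 matrix [[a, b], [c, d]], det = ad - bc
det = (-3)(5) - (-2)(2) = -15 - -4 = -11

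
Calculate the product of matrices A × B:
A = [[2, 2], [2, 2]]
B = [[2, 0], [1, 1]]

Matrix multiplication:
C[0][0] = 2×2 + 2×1 = 6
C[0][1] = 2×0 + 2×1 = 2
C[1][0] = 2×2 + 2×1 = 6
C[1][1] = 2×0 + 2×1 = 2
Result: [[6, 2], [6, 2]]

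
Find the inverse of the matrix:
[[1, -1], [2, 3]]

For [[a,b],[c,d]], inverse = (1/det)·[[d,-b],[-c,a]]
det = (1)(3) - (-1)(2) = 3 - -2 = 5
Inverse = (1/5)·[[3, 1], [-2, 1]]
= [[3/5, 1/5], [-2/5, 1/5]]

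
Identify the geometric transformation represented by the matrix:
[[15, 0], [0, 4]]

This matrix represents: non-uniform scaling by sx = 15, sy = 4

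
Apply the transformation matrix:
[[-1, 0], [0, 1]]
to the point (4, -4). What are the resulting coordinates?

Matrix multiplication:
[[-1, 0], [0, 1]] × [4, -4]ᵀ
= [(-1)(4) + (0)(-4), (0)(4) + (1)(-4)]ᵀ
= [-4, -4]ᵀ
Result: (-4, -4)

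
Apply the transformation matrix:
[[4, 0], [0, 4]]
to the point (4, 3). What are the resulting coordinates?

Matrix multiplication:
[[4, 0], [0, 4]] × [4, 3]ᵀ
= [(4)(4) + (0)(3), (0)(4) + (4)(3)]ᵀ
= [16, 12]ᵀ
Result: (16, 12)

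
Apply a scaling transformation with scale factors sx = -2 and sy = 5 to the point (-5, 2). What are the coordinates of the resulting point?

Scaling matrix:
[[-2, 0], [0, 5]]
Result: (-5 × -2, 2 × 5) = (10, 10)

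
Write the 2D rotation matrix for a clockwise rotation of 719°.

Rotation matrix formula: [[cos θ, -sin θ], [sin θ, cos θ]]
A clockwise rotation by 719° is equivalent to a counterclockwise rotation by -719°.
For θ = -719°:
cos(-719°) = 0.9998
sin(-719°) = 0.0175
Result: [[0.9998, -0.0175], [0.0175, 0.9998]]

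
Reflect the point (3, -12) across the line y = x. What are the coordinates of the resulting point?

Reflection across line y = x: (3, -12) → (-12, 3)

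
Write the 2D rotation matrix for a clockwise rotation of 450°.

Rotation matrix formula: [[cos θ, -sin θ], [sin θ, cos θ]]
A clockwise rotation by 450° is equivalent to a counterclockwise rotation by -450°.
For θ = -450°:
cos(-450°) = 0
sin(-450°) = -1
Result: [[0, 1], [-1, 0]]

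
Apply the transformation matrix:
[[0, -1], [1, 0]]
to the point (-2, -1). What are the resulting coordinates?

Matrix multiplication:
[[0, -1], [1, 0]] × [-2, -1]ᵀ
= [(0)(-2) + (-1)(-1), (1)(-2) + (0)(-1)]ᵀ
= [1, -2]ᵀ
Result: (1, -2)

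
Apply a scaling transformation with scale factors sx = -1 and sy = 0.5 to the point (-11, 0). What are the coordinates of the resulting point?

Scaling matrix:
[[-1, 0], [0, 0.50]]
Result: (-11 × -1, 0 × 0.5) = (11, 0)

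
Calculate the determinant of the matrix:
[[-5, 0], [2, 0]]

For a 2×2 matrix [[a, b], [c, d]], det = ad - bc
det = (-5)(0) - (0)(2) = 0 - 0 = 0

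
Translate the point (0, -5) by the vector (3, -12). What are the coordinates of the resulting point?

Translation by (3, -12) (homogeneous matrix [[1, 0, 3], [0, 1, -12], [0, 0, 1]]):
x' = 0 + 3 = 3
y' = -5 + -12 = -17
Result: (3, -17)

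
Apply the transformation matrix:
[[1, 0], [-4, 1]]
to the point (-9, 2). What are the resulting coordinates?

Matrix multiplication:
[[1, 0], [-4, 1]] × [-9, 2]ᵀ
= [(1)(-9) + (0)(2), (-4)(-9) + (1)(2)]ᵀ
= [-9, 38]ᵀ
Result: (-9, 38)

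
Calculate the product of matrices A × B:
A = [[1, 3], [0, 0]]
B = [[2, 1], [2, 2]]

Matrix multiplication:
C[0][0] = 1×2 + 3×2 = 8
C[0][1] = 1×1 + 3×2 = 7
C[1][0] = 0×2 + 0×2 = 0
C[1][1] = 0×1 + 0×2 = 0
Result: [[8, 7], [0, 0]]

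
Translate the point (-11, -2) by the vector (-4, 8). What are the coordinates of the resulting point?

Translation by (-4, 8) (homogeneous matrix [[1, 0, -4], [0, 1, 8], [0, 0, 1]]):
x' = -11 + -4 = -15
y' = -2 + 8 = 6
Result: (-15, 6)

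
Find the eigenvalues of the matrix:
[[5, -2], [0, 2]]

Characteristic equation: det(A - λI) = 0
λ² - (trace)λ + (det) = 0
trace = 5 + 2 = 7, det = (5)(2) - (-2)(0) = 10
λ² - (7)λ + (10) = 0
λ = (7 ± √((7)² - 4·(10))) / 2 = (7 ± √9) / 2
Solving: λ = 2, 5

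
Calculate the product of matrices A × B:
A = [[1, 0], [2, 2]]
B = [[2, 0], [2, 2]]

Matrix multiplication:
C[0][0] = 1×2 + 0×2 = 2
C[0][1] = 1×0 + 0×2 = 0
C[1][0] = 2×2 + 2×2 = 8
C[1][1] = 2×0 + 2×2 = 4
Result: [[2, 0], [8, 4]]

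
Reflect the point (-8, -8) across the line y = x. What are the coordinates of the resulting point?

Reflection across line y = x: (-8, -8) → (-8, -8)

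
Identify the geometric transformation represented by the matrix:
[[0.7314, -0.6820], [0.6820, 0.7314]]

This matrix represents: rotation by 43° counterclockwise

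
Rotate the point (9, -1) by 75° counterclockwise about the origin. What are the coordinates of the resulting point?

Rotation matrix for 75°: [[cos 75°, -sin 75°], [sin 75°, cos 75°]] ≈ [[0.258819, -0.965926], [0.965926, 0.258819]]
[[0.258819, -0.965926], [0.965926, 0.258819]] × [9, -1]ᵀ ≈ [3.2953, 8.4345]ᵀ
Result: (3.2953, 8.4345)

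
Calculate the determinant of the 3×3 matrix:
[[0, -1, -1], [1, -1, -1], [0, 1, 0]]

Expansion along first row:
det = 0·det([[-1,-1],[1,0]]) - -1·det([[1,-1],[0,0]]) + -1·det([[1,-1],[0,1]])
    = 0·(-1·0 - -1·1) - -1·(1·0 - -1·0) + -1·(1·1 - -1·0)
    = 0·1 - -1·0 + -1·1
    = 0 + 0 + -1 = -1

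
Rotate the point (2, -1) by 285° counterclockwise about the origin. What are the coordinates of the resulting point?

Rotation matrix for 285°: [[cos 285°, -sin 285°], [sin 285°, cos 285°]] ≈ [[0.258819, 0.965926], [-0.965926, 0.258819]]
[[0.258819, 0.965926], [-0.965926, 0.258819]] × [2, -1]ᵀ ≈ [-0.4483, -2.1907]ᵀ
Result: (-0.4483, -2.1907)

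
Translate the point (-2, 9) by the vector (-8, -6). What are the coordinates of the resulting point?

Translation by (-8, -6) (homogeneous matrix [[1, 0, -8], [0, 1, -6], [0, 0, 1]]):
x' = -2 + -8 = -10
y' = 9 + -6 = 3
Result: (-10, 3)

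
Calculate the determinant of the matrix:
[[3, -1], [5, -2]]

For a 2×2 matrix [[a, b], [c, d]], det = ad - bc
det = (3)(-2) - (-1)(5) = -6 - -5 = -1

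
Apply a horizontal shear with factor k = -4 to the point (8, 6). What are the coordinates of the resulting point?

Shear matrix for horizontal shear with factor k = -4:
[[1, -4], [0, 1]]
Result: (8, 6) → (-16, 6)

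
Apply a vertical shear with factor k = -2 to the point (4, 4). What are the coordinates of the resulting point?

Shear matrix for vertical shear with factor k = -2:
[[1, 0], [-2, 1]]
Result: (4, 4) → (4, -4)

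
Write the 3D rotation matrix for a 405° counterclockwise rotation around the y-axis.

Rotation matrix for counterclockwise 405° around y-axis:
cos(405°) = √2/2, sin(405°) = √2/2
Result: [[√2/2, 0, √2/2], [0, 1, 0], [-√2/2, 0, √2/2]]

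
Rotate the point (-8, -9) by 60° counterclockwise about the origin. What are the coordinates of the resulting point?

Rotation matrix for 60°: [[cos 60°, -sin 60°], [sin 60°, cos 60°]] ≈ [[0.500000, -0.866025], [0.866025, 0.500000]]
[[0.500000, -0.866025], [0.866025, 0.500000]] × [-8, -9]ᵀ ≈ [3.7942, -11.4282]ᵀ
Result: (3.7942, -11.4282)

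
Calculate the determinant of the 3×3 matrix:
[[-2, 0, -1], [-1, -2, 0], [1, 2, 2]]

Expansion along first row:
det = -2·det([[-2,0],[2,2]]) - 0·det([[-1,0],[1,2]]) + -1·det([[-1,-2],[1,2]])
    = -2·(-2·2 - 0·2) - 0·(-1·2 - 0·1) + -1·(-1·2 - -2·1)
    = -2·-4 - 0·-2 + -1·0
    = 8 + 0 + 0 = 8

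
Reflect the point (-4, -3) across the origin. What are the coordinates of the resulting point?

Reflection across origin: (-4, -3) → (4, 3)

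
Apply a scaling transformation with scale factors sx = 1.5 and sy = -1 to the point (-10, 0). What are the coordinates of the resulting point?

Scaling matrix:
[[1.50, 0], [0, -1]]
Result: (-10 × 1.5, 0 × -1) = (-15, 0)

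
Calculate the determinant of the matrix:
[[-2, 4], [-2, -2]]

For a 2×2 matrix [[a, b], [c, d]], det = ad - bc
det = (-2)(-2) - (4)(-2) = 4 - -8 = 12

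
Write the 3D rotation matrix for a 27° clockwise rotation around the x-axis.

Rotation matrix for clockwise 27° around x-axis:
A clockwise rotation by 27° is a counterclockwise rotation by -27°.
cos(-27°) = 0.8910, sin(-27°) = -0.4540
Result: [[1, 0, 0], [0, 0.8910, 0.4540], [0, -0.4540, 0.8910]]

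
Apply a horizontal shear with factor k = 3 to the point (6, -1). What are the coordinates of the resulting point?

Shear matrix for horizontal shear with factor k = 3:
[[1, 3], [0, 1]]
Result: (6, -1) → (3, -1)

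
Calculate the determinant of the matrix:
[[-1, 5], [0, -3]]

For a 2×2 matrix [[a, b], [c, d]], det = ad - bc
det = (-1)(-3) - (5)(0) = 3 - 0 = 3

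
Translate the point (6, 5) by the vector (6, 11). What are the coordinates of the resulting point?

Translation by (6, 11) (homogeneous matrix [[1, 0, 6], [0, 1, 11], [0, 0, 1]]):
x' = 6 + 6 = 12
y' = 5 + 11 = 16
Result: (12, 16)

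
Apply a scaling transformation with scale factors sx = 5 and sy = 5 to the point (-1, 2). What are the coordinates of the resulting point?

Scaling matrix:
[[5, 0], [0, 5]]
Result: (-1 × 5, 2 × 5) = (-5, 10)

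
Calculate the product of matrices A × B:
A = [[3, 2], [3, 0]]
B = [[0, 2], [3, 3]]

Matrix multiplication:
C[0][0] = 3×0 + 2×3 = 6
C[0][1] = 3×2 + 2×3 = 12
C[1][0] = 3×0 + 0×3 = 0
C[1][1] = 3×2 + 0×3 = 6
Result: [[6, 12], [0, 6]]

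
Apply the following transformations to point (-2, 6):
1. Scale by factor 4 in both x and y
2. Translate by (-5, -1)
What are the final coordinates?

Step 1: Scale (-2, 6) by 4 → (-8, 24)
Step 2: Translate by (-5, -1) → (-13, 23)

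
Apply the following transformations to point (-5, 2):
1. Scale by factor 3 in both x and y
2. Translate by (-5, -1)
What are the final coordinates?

Step 1: Scale (-5, 2) by 3 → (-15, 6)
Step 2: Translate by (-5, -1) → (-20, 5)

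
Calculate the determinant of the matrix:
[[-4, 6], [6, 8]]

For a 2×2 matrix [[a, b], [c, d]], det = ad - bc
det = (-4)(8) - (6)(6) = -32 - 36 = -68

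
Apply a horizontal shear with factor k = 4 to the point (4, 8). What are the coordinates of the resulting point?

Shear matrix for horizontal shear with factor k = 4:
[[1, 4], [0, 1]]
Result: (4, 8) → (36, 8)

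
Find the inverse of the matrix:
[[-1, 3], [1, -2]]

For [[a,b],[c,d]], inverse = (1/det)·[[d,-b],[-c,a]]
det = (-1)(-2) - (3)(1) = 2 - 3 = -1
Inverse = (1/-1)·[[-2, -3], [-1, -1]]
= [[2, 3], [1, 1]]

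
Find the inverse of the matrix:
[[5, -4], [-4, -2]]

For [[a,b],[c,d]], inverse = (1/det)·[[d,-b],[-c,a]]
det = (5)(-2) - (-4)(-4) = -10 - 16 = -26
Inverse = (1/-26)·[[-2, 4], [4, 5]]
= [[1/13, -2/13], [-2/13, -5/26]]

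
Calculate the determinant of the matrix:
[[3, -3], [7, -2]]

For a 2×2 matrix [[a, b], [c, d]], det = ad - bc
det = (3)(-2) - (-3)(7) = -6 - -21 = 15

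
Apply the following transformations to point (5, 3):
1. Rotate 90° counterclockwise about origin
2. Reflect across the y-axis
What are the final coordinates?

Step 1: Rotate 90° → (-3, 5)
Step 2: Reflect across y-axis → (3, 5)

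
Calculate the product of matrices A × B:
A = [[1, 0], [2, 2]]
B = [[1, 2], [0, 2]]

Matrix multiplication:
C[0][0] = 1×1 + 0×0 = 1
C[0][1] = 1×2 + 0×2 = 2
C[1][0] = 2×1 + 2×0 = 2
C[1][1] = 2×2 + 2×2 = 8
Result: [[1, 2], [2, 8]]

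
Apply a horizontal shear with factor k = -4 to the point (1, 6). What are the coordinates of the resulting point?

Shear matrix for horizontal shear with factor k = -4:
[[1, -4], [0, 1]]
Result: (1, 6) → (-23, 6)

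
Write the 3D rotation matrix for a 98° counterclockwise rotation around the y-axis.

Rotation matrix for counterclockwise 98° around y-axis:
cos(98°) = -0.1392, sin(98°) = 0.9903
Result: [[-0.1392, 0, 0.9903], [0, 1, 0], [-0.9903, 0, -0.1392]]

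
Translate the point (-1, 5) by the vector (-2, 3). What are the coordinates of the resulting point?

Translation by (-2, 3) (homogeneous matrix [[1, 0, -2], [0, 1, 3], [0, 0, 1]]):
x' = -1 + -2 = -3
y' = 5 + 3 = 8
Result: (-3, 8)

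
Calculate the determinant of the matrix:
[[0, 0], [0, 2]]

For a 2×2 matrix [[a, b], [c, d]], det = ad - bc
det = (0)(2) - (0)(0) = 0 - 0 = 0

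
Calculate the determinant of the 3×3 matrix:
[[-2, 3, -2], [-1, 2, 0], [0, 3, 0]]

Expansion along first row:
det = -2·det([[2,0],[3,0]]) - 3·det([[-1,0],[0,0]]) + -2·det([[-1,2],[0,3]])
    = -2·(2·0 - 0·3) - 3·(-1·0 - 0·0) + -2·(-1·3 - 2·0)
    = -2·0 - 3·0 + -2·-3
    = 0 + 0 + 6 = 6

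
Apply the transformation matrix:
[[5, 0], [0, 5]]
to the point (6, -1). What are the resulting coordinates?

Matrix multiplication:
[[5, 0], [0, 5]] × [6, -1]ᵀ
= [(5)(6) + (0)(-1), (0)(6) + (5)(-1)]ᵀ
= [30, -5]ᵀ
Result: (30, -5)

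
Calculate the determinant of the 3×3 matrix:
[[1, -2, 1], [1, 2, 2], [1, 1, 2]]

Expansion along first row:
det = 1·det([[2,2],[1,2]]) - -2·det([[1,2],[1,2]]) + 1·det([[1,2],[1,1]])
    = 1·(2·2 - 2·1) - -2·(1·2 - 2·1) + 1·(1·1 - 2·1)
    = 1·2 - -2·0 + 1·-1
    = 2 + 0 + -1 = 1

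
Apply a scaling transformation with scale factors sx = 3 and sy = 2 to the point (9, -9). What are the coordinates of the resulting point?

Scaling matrix:
[[3, 0], [0, 2]]
Result: (9 × 3, -9 × 2) = (27, -18)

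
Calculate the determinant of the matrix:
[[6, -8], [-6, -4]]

For a 2×2 matrix [[a, b], [c, d]], det = ad - bc
det = (6)(-4) - (-8)(-6) = -24 - 48 = -72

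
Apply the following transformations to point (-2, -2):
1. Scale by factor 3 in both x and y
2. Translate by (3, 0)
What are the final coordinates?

Step 1: Scale (-2, -2) by 3 → (-6, -6)
Step 2: Translate by (3, 0) → (-3, -6)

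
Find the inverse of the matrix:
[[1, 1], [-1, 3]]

For [[a,b],[c,d]], inverse = (1/det)·[[d,-b],[-c,a]]
det = (1)(3) - (1)(-1) = 3 - -1 = 4
Inverse = (1/4)·[[3, -1], [1, 1]]
= [[3/4, -1/4], [1/4, 1/4]]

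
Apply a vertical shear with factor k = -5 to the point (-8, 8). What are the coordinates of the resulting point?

Shear matrix for vertical shear with factor k = -5:
[[1, 0], [-5, 1]]
Result: (-8, 8) → (-8, 48)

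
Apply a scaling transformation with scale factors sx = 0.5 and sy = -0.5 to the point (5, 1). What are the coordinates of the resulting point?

Scaling matrix:
[[0.50, 0], [0, -0.50]]
Result: (5 × 0.5, 1 × -0.5) = (2.5, -0.5)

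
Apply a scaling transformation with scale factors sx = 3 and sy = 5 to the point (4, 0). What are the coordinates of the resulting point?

Scaling matrix:
[[3, 0], [0, 5]]
Result: (4 × 3, 0 × 5) = (12, 0)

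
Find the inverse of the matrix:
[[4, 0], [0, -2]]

For [[a,b],[c,d]], inverse = (1/det)·[[d,-b],[-c,a]]
det = (4)(-2) - (0)(0) = -8 - 0 = -8
Inverse = (1/-8)·[[-2, 0], [0, 4]]
= [[1/4, 0], [0, -1/2]]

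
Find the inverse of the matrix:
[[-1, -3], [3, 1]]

For [[a,b],[c,d]], inverse = (1/det)·[[d,-b],[-c,a]]
det = (-1)(1) - (-3)(3) = -1 - -9 = 8
Inverse = (1/8)·[[1, 3], [-3, -1]]
= [[1/8, 3/8], [-3/8, -1/8]]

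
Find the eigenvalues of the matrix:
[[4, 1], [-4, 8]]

Characteristic equation: det(A - λI) = 0
λ² - (trace)λ + (det) = 0
trace = 4 + 8 = 12, det = (4)(8) - (1)(-4) = 36
λ² - (12)λ + (36) = 0
λ = (12 ± √((12)² - 4·(36))) / 2 = (12 ± √0) / 2
Solving: λ = 6, 6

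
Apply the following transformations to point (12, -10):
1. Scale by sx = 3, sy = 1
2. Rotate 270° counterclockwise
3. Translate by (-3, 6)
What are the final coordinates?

Step 1: Scale → (36, -10)
Step 2: Rotate 270° → (-10, -36)
Step 3: Translate → (-13, -30)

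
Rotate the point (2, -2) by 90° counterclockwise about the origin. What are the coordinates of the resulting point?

Rotation matrix for 90°: [[cos 90°, -sin 90°], [sin 90°, cos 90°]] = [[0, -1], [1, 0]]
[[0, -1], [1, 0]] × [2, -2]ᵀ = [2, 2]ᵀ
Result: (2, 2)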